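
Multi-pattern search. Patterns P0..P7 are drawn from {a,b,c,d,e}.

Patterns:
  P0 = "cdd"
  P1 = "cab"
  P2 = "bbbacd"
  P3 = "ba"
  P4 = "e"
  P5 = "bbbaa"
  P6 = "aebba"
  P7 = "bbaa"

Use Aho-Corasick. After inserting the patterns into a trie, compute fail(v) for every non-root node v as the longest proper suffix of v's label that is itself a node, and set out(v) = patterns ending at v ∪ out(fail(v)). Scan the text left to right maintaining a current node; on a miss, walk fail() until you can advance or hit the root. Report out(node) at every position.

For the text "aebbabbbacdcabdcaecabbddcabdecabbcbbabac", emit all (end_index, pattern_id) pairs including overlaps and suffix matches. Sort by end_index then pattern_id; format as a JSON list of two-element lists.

Build automaton:
Trie (insert patterns):
  n0 'ε': a→15 b→6 c→1 e→13
  n1 'c': a→4 d→2
  n2 'cd': d→3
  n3 'cdd': ·  ←P0
  n4 'ca': b→5
  n5 'cab': ·  ←P1
  n6 'b': a→12 b→7
  n7 'bb': a→20 b→8
  n8 'bbb': a→9
  n9 'bbba': a→14 c→10
  n10 'bbbac': d→11
  n11 'bbbacd': ·  ←P2
  n12 'ba': ·  ←P3
  n13 'e': ·  ←P4
  n14 'bbbaa': ·  ←P5
  n15 'a': e→16
  n16 'ae': b→17
  n17 'aeb': b→18
  n18 'aebb': a→19
  n19 'aebba': ·  ←P6
  n20 'bba': a→21
  n21 'bbaa': ·  ←P7

BFS fail/out derivation:
  n1('c'): parent n0 fail=0; on 'c' 0 → fail=0;  out ∅∪∅=∅
  n6('b'): parent n0 fail=0; on 'b' 0 → fail=0;  out ∅∪∅=∅
  n13('e'): parent n0 fail=0; on 'e' 0 → fail=0;  out {4}∪∅={4}
  n15('a'): parent n0 fail=0; on 'a' 0 → fail=0;  out ∅∪∅=∅
  n2('cd'): parent n1 fail=0; on 'd' 0 → fail=0;  out ∅∪∅=∅
  n4('ca'): parent n1 fail=0; on 'a' 0 → fail=15;  out ∅∪∅=∅
  n7('bb'): parent n6 fail=0; on 'b' 0 → fail=6;  out ∅∪∅=∅
  n12('ba'): parent n6 fail=0; on 'a' 0 → fail=15;  out {3}∪∅={3}
  n16('ae'): parent n15 fail=0; on 'e' 0 → fail=13;  out ∅∪{4}={4}
  n3('cdd'): parent n2 fail=0; on 'd' 0 → fail=0;  out {0}∪∅={0}
  n5('cab'): parent n4 fail=15; on 'b' 15→0 → fail=6;  out {1}∪∅={1}
  n8('bbb'): parent n7 fail=6; on 'b' 6 → fail=7;  out ∅∪∅=∅
  n17('aeb'): parent n16 fail=13; on 'b' 13→0 → fail=6;  out ∅∪∅=∅
  n20('bba'): parent n7 fail=6; on 'a' 6 → fail=12;  out ∅∪{3}={3}
  n9('bbba'): parent n8 fail=7; on 'a' 7 → fail=20;  out ∅∪{3}={3}
  n18('aebb'): parent n17 fail=6; on 'b' 6 → fail=7;  out ∅∪∅=∅
  n21('bbaa'): parent n20 fail=12; on 'a' 12→15→0 → fail=15;  out {7}∪∅={7}
  n10('bbbac'): parent n9 fail=20; on 'c' 20→12→15→0 → fail=1;  out ∅∪∅=∅
  n14('bbbaa'): parent n9 fail=20; on 'a' 20 → fail=21;  out {5}∪{7}={5,7}
  n19('aebba'): parent n18 fail=7; on 'a' 7 → fail=20;  out {6}∪{3}={3,6}
  n11('bbbacd'): parent n10 fail=1; on 'd' 1 → fail=2;  out {2}∪∅={2}

Run:
pos 0 'a': at 15
pos 1 'e': at 16  emit P4@[1:1]
pos 2 'b': at 17
pos 3 'b': at 18
pos 4 'a': at 19  emit P3@[3:4],P6@[0:4]
pos 5 'b': at 6 (via fail)
pos 6 'b': at 7
pos 7 'b': at 8
pos 8 'a': at 9  emit P3@[7:8]
pos 9 'c': at 10
pos 10 'd': at 11  emit P2@[5:10]
pos 11 'c': at 1 (via fail)
pos 12 'a': at 4
pos 13 'b': at 5  emit P1@[11:13]
pos 14 'd': at 0 (via fail)
pos 15 'c': at 1
pos 16 'a': at 4
pos 17 'e': at 16 (via fail)  emit P4@[17:17]
pos 18 'c': at 1 (via fail)
pos 19 'a': at 4
pos 20 'b': at 5  emit P1@[18:20]
pos 21 'b': at 7 (via fail)
pos 22 'd': at 0 (via fail)
pos 23 'd': at 0
pos 24 'c': at 1
pos 25 'a': at 4
pos 26 'b': at 5  emit P1@[24:26]
pos 27 'd': at 0 (via fail)
pos 28 'e': at 13  emit P4@[28:28]
pos 29 'c': at 1 (via fail)
pos 30 'a': at 4
pos 31 'b': at 5  emit P1@[29:31]
pos 32 'b': at 7 (via fail)
pos 33 'c': at 1 (via fail)
pos 34 'b': at 6 (via fail)
pos 35 'b': at 7
pos 36 'a': at 20  emit P3@[35:36]
pos 37 'b': at 6 (via fail)
pos 38 'a': at 12  emit P3@[37:38]
pos 39 'c': at 1 (via fail)

Matches: [[1,4],[4,3],[4,6],[8,3],[10,2],[13,1],[17,4],[20,1],[26,1],[28,4],[31,1],[36,3],[38,3]]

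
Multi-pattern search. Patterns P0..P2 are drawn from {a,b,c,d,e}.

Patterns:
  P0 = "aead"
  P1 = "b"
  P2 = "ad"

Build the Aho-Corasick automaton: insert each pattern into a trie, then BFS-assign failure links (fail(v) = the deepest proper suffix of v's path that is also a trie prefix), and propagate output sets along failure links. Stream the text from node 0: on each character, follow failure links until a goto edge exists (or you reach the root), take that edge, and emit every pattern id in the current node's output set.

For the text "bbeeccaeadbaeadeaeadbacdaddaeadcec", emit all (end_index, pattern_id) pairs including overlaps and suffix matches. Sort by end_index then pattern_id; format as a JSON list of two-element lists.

Construct AC machine:
Trie (insert patterns):
  0='ε' goto a→1 b→5
  1='a' goto d→6 e→2
  2='ae' goto a→3
  3='aea' goto d→4
  4='aead' goto ·  [P0 ends]
  5='b' goto ·  [P1 ends]
  6='ad' goto ·  [P2 ends]

Failure links (BFS by depth):
  fail(1) 'a': from fail(0)=0 chase 'a': 0 ⇒ 0;  out=∅∪out(0)=∅
  fail(5) 'b': from fail(0)=0 chase 'b': 0 ⇒ 0;  out={1}∪out(0)={1}
  fail(2) 'ae': from fail(1)=0 chase 'e': 0 ⇒ 0;  out=∅∪out(0)=∅
  fail(6) 'ad': from fail(1)=0 chase 'd': 0 ⇒ 0;  out={2}∪out(0)={2}
  fail(3) 'aea': from fail(2)=0 chase 'a': 0 ⇒ 1;  out=∅∪out(1)=∅
  fail(4) 'aead': from fail(3)=1 chase 'd': 1 ⇒ 6;  out={0}∪out(6)={0,2}

Text stream:
i=0 'b': node 0→5  ** P1@[0:0]
i=1 'b': node 5→5 ·f  ** P1@[1:1]
i=2 'e': node 5→0 ·f
i=3 'e': node 0→0
i=4 'c': node 0→0
i=5 'c': node 0→0
i=6 'a': node 0→1
i=7 'e': node 1→2
i=8 'a': node 2→3
i=9 'd': node 3→4  ** P0@[6:9],P2@[8:9]
i=10 'b': node 4→5 ·f  ** P1@[10:10]
i=11 'a': node 5→1 ·f
i=12 'e': node 1→2
i=13 'a': node 2→3
i=14 'd': node 3→4  ** P0@[11:14],P2@[13:14]
i=15 'e': node 4→0 ·f
i=16 'a': node 0→1
i=17 'e': node 1→2
i=18 'a': node 2→3
i=19 'd': node 3→4  ** P0@[16:19],P2@[18:19]
i=20 'b': node 4→5 ·f  ** P1@[20:20]
i=21 'a': node 5→1 ·f
i=22 'c': node 1→0 ·f
i=23 'd': node 0→0
i=24 'a': node 0→1
i=25 'd': node 1→6  ** P2@[24:25]
i=26 'd': node 6→0 ·f
i=27 'a': node 0→1
i=28 'e': node 1→2
i=29 'a': node 2→3
i=30 'd': node 3→4  ** P0@[27:30],P2@[29:30]
i=31 'c': node 4→0 ·f
i=32 'e': node 0→0
i=33 'c': node 0→0

All matches (sorted): [[0,1],[1,1],[9,0],[9,2],[10,1],[14,0],[14,2],[19,0],[19,2],[20,1],[25,2],[30,0],[30,2]]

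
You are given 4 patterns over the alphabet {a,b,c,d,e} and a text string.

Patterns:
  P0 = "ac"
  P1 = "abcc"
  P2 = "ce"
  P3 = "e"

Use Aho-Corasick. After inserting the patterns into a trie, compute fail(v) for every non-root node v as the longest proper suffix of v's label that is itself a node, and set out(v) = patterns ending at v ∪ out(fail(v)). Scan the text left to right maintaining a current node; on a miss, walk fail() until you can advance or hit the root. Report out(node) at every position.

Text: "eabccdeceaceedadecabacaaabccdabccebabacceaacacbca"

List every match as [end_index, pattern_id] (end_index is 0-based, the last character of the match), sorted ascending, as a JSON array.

Construct AC machine:
Trie (insert patterns):
  n0 'ε': a→1 c→6 e→8
  n1 'a': b→3 c→2
  n2 'ac': ·  ←P0
  n3 'ab': c→4
  n4 'abc': c→5
  n5 'abcc': ·  ←P1
  n6 'c': e→7
  n7 'ce': ·  ←P2
  n8 'e': ·  ←P3

BFS fail/out derivation:
  n1('a'): parent n0 fail=0; on 'a' 0 → fail=0;  out ∅∪∅=∅
  n6('c'): parent n0 fail=0; on 'c' 0 → fail=0;  out ∅∪∅=∅
  n8('e'): parent n0 fail=0; on 'e' 0 → fail=0;  out {3}∪∅={3}
  n2('ac'): parent n1 fail=0; on 'c' 0 → fail=6;  out {0}∪∅={0}
  n3('ab'): parent n1 fail=0; on 'b' 0 → fail=0;  out ∅∪∅=∅
  n7('ce'): parent n6 fail=0; on 'e' 0 → fail=8;  out {2}∪{3}={2,3}
  n4('abc'): parent n3 fail=0; on 'c' 0 → fail=6;  out ∅∪∅=∅
  n5('abcc'): parent n4 fail=6; on 'c' 6→0 → fail=6;  out {1}∪∅={1}

Run:
pos 0 'e': at 8  emit P3@[0:0]
pos 1 'a': at 1 (fail-walked)
pos 2 'b': at 3
pos 3 'c': at 4
pos 4 'c': at 5  emit P1@[1:4]
pos 5 'd': at 0 (fail-walked)
pos 6 'e': at 8  emit P3@[6:6]
pos 7 'c': at 6 (fail-walked)
pos 8 'e': at 7  emit P2@[7:8],P3@[8:8]
pos 9 'a': at 1 (fail-walked)
pos 10 'c': at 2  emit P0@[9:10]
pos 11 'e': at 7 (fail-walked)  emit P2@[10:11],P3@[11:11]
pos 12 'e': at 8 (fail-walked)  emit P3@[12:12]
pos 13 'd': at 0 (fail-walked)
pos 14 'a': at 1
pos 15 'd': at 0 (fail-walked)
pos 16 'e': at 8  emit P3@[16:16]
pos 17 'c': at 6 (fail-walked)
pos 18 'a': at 1 (fail-walked)
pos 19 'b': at 3
pos 20 'a': at 1 (fail-walked)
pos 21 'c': at 2  emit P0@[20:21]
pos 22 'a': at 1 (fail-walked)
pos 23 'a': at 1 (fail-walked)
pos 24 'a': at 1 (fail-walked)
pos 25 'b': at 3
pos 26 'c': at 4
pos 27 'c': at 5  emit P1@[24:27]
pos 28 'd': at 0 (fail-walked)
pos 29 'a': at 1
pos 30 'b': at 3
pos 31 'c': at 4
pos 32 'c': at 5  emit P1@[29:32]
pos 33 'e': at 7 (fail-walked)  emit P2@[32:33],P3@[33:33]
pos 34 'b': at 0 (fail-walked)
pos 35 'a': at 1
pos 36 'b': at 3
pos 37 'a': at 1 (fail-walked)
pos 38 'c': at 2  emit P0@[37:38]
pos 39 'c': at 6 (fail-walked)
pos 40 'e': at 7  emit P2@[39:40],P3@[40:40]
pos 41 'a': at 1 (fail-walked)
pos 42 'a': at 1 (fail-walked)
pos 43 'c': at 2  emit P0@[42:43]
pos 44 'a': at 1 (fail-walked)
pos 45 'c': at 2  emit P0@[44:45]
pos 46 'b': at 0 (fail-walked)
pos 47 'c': at 6
pos 48 'a': at 1 (fail-walked)

All matches (sorted): [[0,3],[4,1],[6,3],[8,2],[8,3],[10,0],[11,2],[11,3],[12,3],[16,3],[21,0],[27,1],[32,1],[33,2],[33,3],[38,0],[40,2],[40,3],[43,0],[45,0]]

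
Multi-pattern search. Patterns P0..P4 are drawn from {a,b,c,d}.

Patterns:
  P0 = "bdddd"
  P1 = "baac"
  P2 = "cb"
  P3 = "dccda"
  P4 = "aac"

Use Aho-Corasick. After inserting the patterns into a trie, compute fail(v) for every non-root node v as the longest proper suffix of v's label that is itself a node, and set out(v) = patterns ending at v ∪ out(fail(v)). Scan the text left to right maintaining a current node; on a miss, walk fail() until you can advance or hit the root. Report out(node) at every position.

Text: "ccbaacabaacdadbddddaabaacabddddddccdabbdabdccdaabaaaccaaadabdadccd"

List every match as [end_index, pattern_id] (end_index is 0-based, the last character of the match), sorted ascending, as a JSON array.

Construct AC machine:
Trie (insert patterns):
  n0 'ε': a→16 b→1 c→9 d→11
  n1 'b': a→6 d→2
  n2 'bd': d→3
  n3 'bdd': d→4
  n4 'bddd': d→5
  n5 'bdddd': ·  ←P0
  n6 'ba': a→7
  n7 'baa': c→8
  n8 'baac': ·  ←P1
  n9 'c': b→10
  n10 'cb': ·  ←P2
  n11 'd': c→12
  n12 'dc': c→13
  n13 'dcc': d→14
  n14 'dccd': a→15
  n15 'dccda': ·  ←P3
  n16 'a': a→17
  n17 'aa': c→18
  n18 'aac': ·  ←P4

Failure links (BFS by depth):
  n1('b'): parent n0 fail=0; on 'b' 0 → fail=0;  out ∅∪∅=∅
  n9('c'): parent n0 fail=0; on 'c' 0 → fail=0;  out ∅∪∅=∅
  n11('d'): parent n0 fail=0; on 'd' 0 → fail=0;  out ∅∪∅=∅
  n16('a'): parent n0 fail=0; on 'a' 0 → fail=0;  out ∅∪∅=∅
  n2('bd'): parent n1 fail=0; on 'd' 0 → fail=11;  out ∅∪∅=∅
  n6('ba'): parent n1 fail=0; on 'a' 0 → fail=16;  out ∅∪∅=∅
  n10('cb'): parent n9 fail=0; on 'b' 0 → fail=1;  out {2}∪∅={2}
  n12('dc'): parent n11 fail=0; on 'c' 0 → fail=9;  out ∅∪∅=∅
  n17('aa'): parent n16 fail=0; on 'a' 0 → fail=16;  out ∅∪∅=∅
  n3('bdd'): parent n2 fail=11; on 'd' 11→0 → fail=11;  out ∅∪∅=∅
  n7('baa'): parent n6 fail=16; on 'a' 16 → fail=17;  out ∅∪∅=∅
  n13('dcc'): parent n12 fail=9; on 'c' 9→0 → fail=9;  out ∅∪∅=∅
  n18('aac'): parent n17 fail=16; on 'c' 16→0 → fail=9;  out {4}∪∅={4}
  n4('bddd'): parent n3 fail=11; on 'd' 11→0 → fail=11;  out ∅∪∅=∅
  n8('baac'): parent n7 fail=17; on 'c' 17 → fail=18;  out {1}∪{4}={1,4}
  n14('dccd'): parent n13 fail=9; on 'd' 9→0 → fail=11;  out ∅∪∅=∅
  n5('bdddd'): parent n4 fail=11; on 'd' 11→0 → fail=11;  out {0}∪∅={0}
  n15('dccda'): parent n14 fail=11; on 'a' 11→0 → fail=16;  out {3}∪∅={3}

Scan:
i=0 'c': node 0→9
i=1 'c': node 9→9 (fail-walked)
i=2 'b': node 9→10  emit P2@[1:2]
i=3 'a': node 10→6 (fail-walked)
i=4 'a': node 6→7
i=5 'c': node 7→8  emit P1@[2:5],P4@[3:5]
i=6 'a': node 8→16 (fail-walked)
i=7 'b': node 16→1 (fail-walked)
i=8 'a': node 1→6
i=9 'a': node 6→7
i=10 'c': node 7→8  emit P1@[7:10],P4@[8:10]
i=11 'd': node 8→11 (fail-walked)
i=12 'a': node 11→16 (fail-walked)
i=13 'd': node 16→11 (fail-walked)
i=14 'b': node 11→1 (fail-walked)
i=15 'd': node 1→2
i=16 'd': node 2→3
i=17 'd': node 3→4
i=18 'd': node 4→5  emit P0@[14:18]
i=19 'a': node 5→16 (fail-walked)
i=20 'a': node 16→17
i=21 'b': node 17→1 (fail-walked)
i=22 'a': node 1→6
i=23 'a': node 6→7
i=24 'c': node 7→8  emit P1@[21:24],P4@[22:24]
i=25 'a': node 8→16 (fail-walked)
i=26 'b': node 16→1 (fail-walked)
i=27 'd': node 1→2
i=28 'd': node 2→3
i=29 'd': node 3→4
i=30 'd': node 4→5  emit P0@[26:30]
i=31 'd': node 5→11 (fail-walked)
i=32 'd': node 11→11 (fail-walked)
i=33 'c': node 11→12
i=34 'c': node 12→13
i=35 'd': node 13→14
i=36 'a': node 14→15  emit P3@[32:36]
i=37 'b': node 15→1 (fail-walked)
i=38 'b': node 1→1 (fail-walked)
i=39 'd': node 1→2
i=40 'a': node 2→16 (fail-walked)
i=41 'b': node 16→1 (fail-walked)
i=42 'd': node 1→2
i=43 'c': node 2→12 (fail-walked)
i=44 'c': node 12→13
i=45 'd': node 13→14
i=46 'a': node 14→15  emit P3@[42:46]
i=47 'a': node 15→17 (fail-walked)
i=48 'b': node 17→1 (fail-walked)
i=49 'a': node 1→6
i=50 'a': node 6→7
i=51 'a': node 7→17 (fail-walked)
i=52 'c': node 17→18  emit P4@[50:52]
i=53 'c': node 18→9 (fail-walked)
i=54 'a': node 9→16 (fail-walked)
i=55 'a': node 16→17
i=56 'a': node 17→17 (fail-walked)
i=57 'd': node 17→11 (fail-walked)
i=58 'a': node 11→16 (fail-walked)
i=59 'b': node 16→1 (fail-walked)
i=60 'd': node 1→2
i=61 'a': node 2→16 (fail-walked)
i=62 'd': node 16→11 (fail-walked)
i=63 'c': node 11→12
i=64 'c': node 12→13
i=65 'd': node 13→14

All matches (sorted): [[2,2],[5,1],[5,4],[10,1],[10,4],[18,0],[24,1],[24,4],[30,0],[36,3],[46,3],[52,4]]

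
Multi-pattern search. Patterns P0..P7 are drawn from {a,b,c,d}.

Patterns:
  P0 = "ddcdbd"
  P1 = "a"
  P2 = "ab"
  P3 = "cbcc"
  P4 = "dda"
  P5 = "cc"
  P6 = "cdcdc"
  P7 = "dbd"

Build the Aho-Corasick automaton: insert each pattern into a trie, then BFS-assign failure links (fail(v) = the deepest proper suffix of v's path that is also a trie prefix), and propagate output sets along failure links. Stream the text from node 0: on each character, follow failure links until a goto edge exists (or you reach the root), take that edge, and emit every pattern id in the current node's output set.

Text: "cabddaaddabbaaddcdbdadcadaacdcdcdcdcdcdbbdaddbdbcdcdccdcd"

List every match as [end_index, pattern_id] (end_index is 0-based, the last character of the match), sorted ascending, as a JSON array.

Build:
Trie (insert patterns):
  n0 'ε': a→7 c→9 d→1
  n1 'd': b→19 d→2
  n2 'dd': a→13 c→3
  n3 'ddc': d→4
  n4 'ddcd': b→5
  n5 'ddcdb': d→6
  n6 'ddcdbd': ·  [P0 ends]
  n7 'a': b→8  [P1 ends]
  n8 'ab': ·  [P2 ends]
  n9 'c': b→10 c→14 d→15
  n10 'cb': c→11
  n11 'cbc': c→12
  n12 'cbcc': ·  [P3 ends]
  n13 'dda': ·  [P4 ends]
  n14 'cc': ·  [P5 ends]
  n15 'cd': c→16
  n16 'cdc': d→17
  n17 'cdcd': c→18
  n18 'cdcdc': ·  [P6 ends]
  n19 'db': d→20
  n20 'dbd': ·  [P7 ends]

Failure links (BFS by depth):
  n1('d'): parent n0 fail=0; on 'd' 0 → fail=0;  out ∅∪∅=∅
  n7('a'): parent n0 fail=0; on 'a' 0 → fail=0;  out {1}∪∅={1}
  n9('c'): parent n0 fail=0; on 'c' 0 → fail=0;  out ∅∪∅=∅
  n2('dd'): parent n1 fail=0; on 'd' 0 → fail=1;  out ∅∪∅=∅
  n8('ab'): parent n7 fail=0; on 'b' 0 → fail=0;  out {2}∪∅={2}
  n10('cb'): parent n9 fail=0; on 'b' 0 → fail=0;  out ∅∪∅=∅
  n14('cc'): parent n9 fail=0; on 'c' 0 → fail=9;  out {5}∪∅={5}
  n15('cd'): parent n9 fail=0; on 'd' 0 → fail=1;  out ∅∪∅=∅
  n19('db'): parent n1 fail=0; on 'b' 0 → fail=0;  out ∅∪∅=∅
  n3('ddc'): parent n2 fail=1; on 'c' 1→0 → fail=9;  out ∅∪∅=∅
  n11('cbc'): parent n10 fail=0; on 'c' 0 → fail=9;  out ∅∪∅=∅
  n13('dda'): parent n2 fail=1; on 'a' 1→0 → fail=7;  out {4}∪{1}={1,4}
  n16('cdc'): parent n15 fail=1; on 'c' 1→0 → fail=9;  out ∅∪∅=∅
  n20('dbd'): parent n19 fail=0; on 'd' 0 → fail=1;  out {7}∪∅={7}
  n4('ddcd'): parent n3 fail=9; on 'd' 9 → fail=15;  out ∅∪∅=∅
  n12('cbcc'): parent n11 fail=9; on 'c' 9 → fail=14;  out {3}∪{5}={3,5}
  n17('cdcd'): parent n16 fail=9; on 'd' 9 → fail=15;  out ∅∪∅=∅
  n5('ddcdb'): parent n4 fail=15; on 'b' 15→1 → fail=19;  out ∅∪∅=∅
  n18('cdcdc'): parent n17 fail=15; on 'c' 15 → fail=16;  out {6}∪∅={6}
  n6('ddcdbd'): parent n5 fail=19; on 'd' 19 → fail=20;  out {0}∪{7}={0,7}

Run:
i=0 'c': node 0→9
i=1 'a': node 9→7 (fail-walked)  emit P1@[1:1]
i=2 'b': node 7→8  emit P2@[1:2]
i=3 'd': node 8→1 (fail-walked)
i=4 'd': node 1→2
i=5 'a': node 2→13  emit P1@[5:5],P4@[3:5]
i=6 'a': node 13→7 (fail-walked)  emit P1@[6:6]
i=7 'd': node 7→1 (fail-walked)
i=8 'd': node 1→2
i=9 'a': node 2→13  emit P1@[9:9],P4@[7:9]
i=10 'b': node 13→8 (fail-walked)  emit P2@[9:10]
i=11 'b': node 8→0 (fail-walked)
i=12 'a': node 0→7  emit P1@[12:12]
i=13 'a': node 7→7 (fail-walked)  emit P1@[13:13]
i=14 'd': node 7→1 (fail-walked)
i=15 'd': node 1→2
i=16 'c': node 2→3
i=17 'd': node 3→4
i=18 'b': node 4→5
i=19 'd': node 5→6  emit P0@[14:19],P7@[17:19]
i=20 'a': node 6→7 (fail-walked)  emit P1@[20:20]
i=21 'd': node 7→1 (fail-walked)
i=22 'c': node 1→9 (fail-walked)
i=23 'a': node 9→7 (fail-walked)  emit P1@[23:23]
i=24 'd': node 7→1 (fail-walked)
i=25 'a': node 1→7 (fail-walked)  emit P1@[25:25]
i=26 'a': node 7→7 (fail-walked)  emit P1@[26:26]
i=27 'c': node 7→9 (fail-walked)
i=28 'd': node 9→15
i=29 'c': node 15→16
i=30 'd': node 16→17
i=31 'c': node 17→18  emit P6@[27:31]
i=32 'd': node 18→17 (fail-walked)
i=33 'c': node 17→18  emit P6@[29:33]
i=34 'd': node 18→17 (fail-walked)
i=35 'c': node 17→18  emit P6@[31:35]
i=36 'd': node 18→17 (fail-walked)
i=37 'c': node 17→18  emit P6@[33:37]
i=38 'd': node 18→17 (fail-walked)
i=39 'b': node 17→19 (fail-walked)
i=40 'b': node 19→0 (fail-walked)
i=41 'd': node 0→1
i=42 'a': node 1→7 (fail-walked)  emit P1@[42:42]
i=43 'd': node 7→1 (fail-walked)
i=44 'd': node 1→2
i=45 'b': node 2→19 (fail-walked)
i=46 'd': node 19→20  emit P7@[44:46]
i=47 'b': node 20→19 (fail-walked)
i=48 'c': node 19→9 (fail-walked)
i=49 'd': node 9→15
i=50 'c': node 15→16
i=51 'd': node 16→17
i=52 'c': node 17→18  emit P6@[48:52]
i=53 'c': node 18→14 (fail-walked)  emit P5@[52:53]
i=54 'd': node 14→15 (fail-walked)
i=55 'c': node 15→16
i=56 'd': node 16→17

All matches (sorted): [[1,1],[2,2],[5,1],[5,4],[6,1],[9,1],[9,4],[10,2],[12,1],[13,1],[19,0],[19,7],[20,1],[23,1],[25,1],[26,1],[31,6],[33,6],[35,6],[37,6],[42,1],[46,7],[52,6],[53,5]]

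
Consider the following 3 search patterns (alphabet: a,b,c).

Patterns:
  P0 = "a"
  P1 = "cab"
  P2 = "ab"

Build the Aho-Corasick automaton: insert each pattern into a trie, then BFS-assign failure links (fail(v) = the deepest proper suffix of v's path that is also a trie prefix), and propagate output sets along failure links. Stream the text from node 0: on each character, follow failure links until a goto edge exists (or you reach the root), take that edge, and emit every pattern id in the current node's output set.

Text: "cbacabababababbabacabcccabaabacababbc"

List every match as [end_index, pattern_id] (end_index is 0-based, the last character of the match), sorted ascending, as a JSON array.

Build:
Trie (insert patterns):
  0='ε' goto a→1 c→2
  1='a' goto b→5  ←P0
  2='c' goto a→3
  3='ca' goto b→4
  4='cab' goto ·  ←P1
  5='ab' goto ·  ←P2

Failure links (BFS by depth):
  n1('a'): parent n0 fail=0; on 'a' 0 → fail=0;  out {0}∪∅={0}
  n2('c'): parent n0 fail=0; on 'c' 0 → fail=0;  out ∅∪∅=∅
  n3('ca'): parent n2 fail=0; on 'a' 0 → fail=1;  out ∅∪{0}={0}
  n5('ab'): parent n1 fail=0; on 'b' 0 → fail=0;  out {2}∪∅={2}
  n4('cab'): parent n3 fail=1; on 'b' 1 → fail=5;  out {1}∪{2}={1,2}

Scan:
pos 0 'c': at 2
pos 1 'b': at 0 (via fail)
pos 2 'a': at 1  → match P0@[2:2]
pos 3 'c': at 2 (via fail)
pos 4 'a': at 3  → match P0@[4:4]
pos 5 'b': at 4  → match P1@[3:5],P2@[4:5]
pos 6 'a': at 1 (via fail)  → match P0@[6:6]
pos 7 'b': at 5  → match P2@[6:7]
pos 8 'a': at 1 (via fail)  → match P0@[8:8]
pos 9 'b': at 5  → match P2@[8:9]
pos 10 'a': at 1 (via fail)  → match P0@[10:10]
pos 11 'b': at 5  → match P2@[10:11]
pos 12 'a': at 1 (via fail)  → match P0@[12:12]
pos 13 'b': at 5  → match P2@[12:13]
pos 14 'b': at 0 (via fail)
pos 15 'a': at 1  → match P0@[15:15]
pos 16 'b': at 5  → match P2@[15:16]
pos 17 'a': at 1 (via fail)  → match P0@[17:17]
pos 18 'c': at 2 (via fail)
pos 19 'a': at 3  → match P0@[19:19]
pos 20 'b': at 4  → match P1@[18:20],P2@[19:20]
pos 21 'c': at 2 (via fail)
pos 22 'c': at 2 (via fail)
pos 23 'c': at 2 (via fail)
pos 24 'a': at 3  → match P0@[24:24]
pos 25 'b': at 4  → match P1@[23:25],P2@[24:25]
pos 26 'a': at 1 (via fail)  → match P0@[26:26]
pos 27 'a': at 1 (via fail)  → match P0@[27:27]
pos 28 'b': at 5  → match P2@[27:28]
pos 29 'a': at 1 (via fail)  → match P0@[29:29]
pos 30 'c': at 2 (via fail)
pos 31 'a': at 3  → match P0@[31:31]
pos 32 'b': at 4  → match P1@[30:32],P2@[31:32]
pos 33 'a': at 1 (via fail)  → match P0@[33:33]
pos 34 'b': at 5  → match P2@[33:34]
pos 35 'b': at 0 (via fail)
pos 36 'c': at 2

Result: [[2,0],[4,0],[5,1],[5,2],[6,0],[7,2],[8,0],[9,2],[10,0],[11,2],[12,0],[13,2],[15,0],[16,2],[17,0],[19,0],[20,1],[20,2],[24,0],[25,1],[25,2],[26,0],[27,0],[28,2],[29,0],[31,0],[32,1],[32,2],[33,0],[34,2]]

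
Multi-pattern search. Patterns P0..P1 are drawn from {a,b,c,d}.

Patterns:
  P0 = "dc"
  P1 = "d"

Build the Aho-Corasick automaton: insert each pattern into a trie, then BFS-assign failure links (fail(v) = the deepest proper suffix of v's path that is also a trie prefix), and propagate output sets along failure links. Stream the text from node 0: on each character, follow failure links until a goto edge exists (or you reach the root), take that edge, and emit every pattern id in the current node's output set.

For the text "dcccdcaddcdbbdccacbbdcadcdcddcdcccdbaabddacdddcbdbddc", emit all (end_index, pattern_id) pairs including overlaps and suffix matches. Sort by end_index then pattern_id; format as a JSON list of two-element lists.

Build:
Trie (insert patterns):
  n0 'ε': d→1
  n1 'd': c→2  [P1 ends]
  n2 'dc': ·  [P0 ends]

BFS fail/out derivation:
  n1('d'): parent n0 fail=0; on 'd' 0 → fail=0;  out {1}∪∅={1}
  n2('dc'): parent n1 fail=0; on 'c' 0 → fail=0;  out {0}∪∅={0}

Scan:
pos 0 'd': at 1  → match P1@[0:0]
pos 1 'c': at 2  → match P0@[0:1]
pos 2 'c': at 0 (via fail)
pos 3 'c': at 0
pos 4 'd': at 1  → match P1@[4:4]
pos 5 'c': at 2  → match P0@[4:5]
pos 6 'a': at 0 (via fail)
pos 7 'd': at 1  → match P1@[7:7]
pos 8 'd': at 1 (via fail)  → match P1@[8:8]
pos 9 'c': at 2  → match P0@[8:9]
pos 10 'd': at 1 (via fail)  → match P1@[10:10]
pos 11 'b': at 0 (via fail)
pos 12 'b': at 0
pos 13 'd': at 1  → match P1@[13:13]
pos 14 'c': at 2  → match P0@[13:14]
pos 15 'c': at 0 (via fail)
pos 16 'a': at 0
pos 17 'c': at 0
pos 18 'b': at 0
pos 19 'b': at 0
pos 20 'd': at 1  → match P1@[20:20]
pos 21 'c': at 2  → match P0@[20:21]
pos 22 'a': at 0 (via fail)
pos 23 'd': at 1  → match P1@[23:23]
pos 24 'c': at 2  → match P0@[23:24]
pos 25 'd': at 1 (via fail)  → match P1@[25:25]
pos 26 'c': at 2  → match P0@[25:26]
pos 27 'd': at 1 (via fail)  → match P1@[27:27]
pos 28 'd': at 1 (via fail)  → match P1@[28:28]
pos 29 'c': at 2  → match P0@[28:29]
pos 30 'd': at 1 (via fail)  → match P1@[30:30]
pos 31 'c': at 2  → match P0@[30:31]
pos 32 'c': at 0 (via fail)
pos 33 'c': at 0
pos 34 'd': at 1  → match P1@[34:34]
pos 35 'b': at 0 (via fail)
pos 36 'a': at 0
pos 37 'a': at 0
pos 38 'b': at 0
pos 39 'd': at 1  → match P1@[39:39]
pos 40 'd': at 1 (via fail)  → match P1@[40:40]
pos 41 'a': at 0 (via fail)
pos 42 'c': at 0
pos 43 'd': at 1  → match P1@[43:43]
pos 44 'd': at 1 (via fail)  → match P1@[44:44]
pos 45 'd': at 1 (via fail)  → match P1@[45:45]
pos 46 'c': at 2  → match P0@[45:46]
pos 47 'b': at 0 (via fail)
pos 48 'd': at 1  → match P1@[48:48]
pos 49 'b': at 0 (via fail)
pos 50 'd': at 1  → match P1@[50:50]
pos 51 'd': at 1 (via fail)  → match P1@[51:51]
pos 52 'c': at 2  → match P0@[51:52]

All matches (sorted): [[0,1],[1,0],[4,1],[5,0],[7,1],[8,1],[9,0],[10,1],[13,1],[14,0],[20,1],[21,0],[23,1],[24,0],[25,1],[26,0],[27,1],[28,1],[29,0],[30,1],[31,0],[34,1],[39,1],[40,1],[43,1],[44,1],[45,1],[46,0],[48,1],[50,1],[51,1],[52,0]]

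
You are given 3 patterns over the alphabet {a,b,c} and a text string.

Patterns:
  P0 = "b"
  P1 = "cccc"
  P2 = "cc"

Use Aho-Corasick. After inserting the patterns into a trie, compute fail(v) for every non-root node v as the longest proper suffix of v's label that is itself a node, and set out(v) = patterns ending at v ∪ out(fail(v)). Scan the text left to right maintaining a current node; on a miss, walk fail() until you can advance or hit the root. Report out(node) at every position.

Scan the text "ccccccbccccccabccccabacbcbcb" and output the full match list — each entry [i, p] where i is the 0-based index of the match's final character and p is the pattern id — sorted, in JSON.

Build automaton:
Trie (insert patterns):
  0='ε' goto b→1 c→2
  1='b' goto ·  [P0 ends]
  2='c' goto c→3
  3='cc' goto c→4  [P2 ends]
  4='ccc' goto c→5
  5='cccc' goto ·  [P1 ends]

BFS fail/out derivation:
  n1('b'): parent n0 fail=0; on 'b' 0 → fail=0;  out {0}∪∅={0}
  n2('c'): parent n0 fail=0; on 'c' 0 → fail=0;  out ∅∪∅=∅
  n3('cc'): parent n2 fail=0; on 'c' 0 → fail=2;  out {2}∪∅={2}
  n4('ccc'): parent n3 fail=2; on 'c' 2 → fail=3;  out ∅∪{2}={2}
  n5('cccc'): parent n4 fail=3; on 'c' 3 → fail=4;  out {1}∪{2}={1,2}

Scan:
[0] read 'c'  n0⇒n2
[1] read 'c'  n2⇒n3  emit P2@[0:1]
[2] read 'c'  n3⇒n4  emit P2@[1:2]
[3] read 'c'  n4⇒n5  emit P1@[0:3],P2@[2:3]
[4] read 'c'  n5⇒n5 (fail-walked)  emit P1@[1:4],P2@[3:4]
[5] read 'c'  n5⇒n5 (fail-walked)  emit P1@[2:5],P2@[4:5]
[6] read 'b'  n5⇒n1 (fail-walked)  emit P0@[6:6]
[7] read 'c'  n1⇒n2 (fail-walked)
[8] read 'c'  n2⇒n3  emit P2@[7:8]
[9] read 'c'  n3⇒n4  emit P2@[8:9]
[10] read 'c'  n4⇒n5  emit P1@[7:10],P2@[9:10]
[11] read 'c'  n5⇒n5 (fail-walked)  emit P1@[8:11],P2@[10:11]
[12] read 'c'  n5⇒n5 (fail-walked)  emit P1@[9:12],P2@[11:12]
[13] read 'a'  n5⇒n0 (fail-walked)
[14] read 'b'  n0⇒n1  emit P0@[14:14]
[15] read 'c'  n1⇒n2 (fail-walked)
[16] read 'c'  n2⇒n3  emit P2@[15:16]
[17] read 'c'  n3⇒n4  emit P2@[16:17]
[18] read 'c'  n4⇒n5  emit P1@[15:18],P2@[17:18]
[19] read 'a'  n5⇒n0 (fail-walked)
[20] read 'b'  n0⇒n1  emit P0@[20:20]
[21] read 'a'  n1⇒n0 (fail-walked)
[22] read 'c'  n0⇒n2
[23] read 'b'  n2⇒n1 (fail-walked)  emit P0@[23:23]
[24] read 'c'  n1⇒n2 (fail-walked)
[25] read 'b'  n2⇒n1 (fail-walked)  emit P0@[25:25]
[26] read 'c'  n1⇒n2 (fail-walked)
[27] read 'b'  n2⇒n1 (fail-walked)  emit P0@[27:27]

All matches (sorted): [[1,2],[2,2],[3,1],[3,2],[4,1],[4,2],[5,1],[5,2],[6,0],[8,2],[9,2],[10,1],[10,2],[11,1],[11,2],[12,1],[12,2],[14,0],[16,2],[17,2],[18,1],[18,2],[20,0],[23,0],[25,0],[27,0]]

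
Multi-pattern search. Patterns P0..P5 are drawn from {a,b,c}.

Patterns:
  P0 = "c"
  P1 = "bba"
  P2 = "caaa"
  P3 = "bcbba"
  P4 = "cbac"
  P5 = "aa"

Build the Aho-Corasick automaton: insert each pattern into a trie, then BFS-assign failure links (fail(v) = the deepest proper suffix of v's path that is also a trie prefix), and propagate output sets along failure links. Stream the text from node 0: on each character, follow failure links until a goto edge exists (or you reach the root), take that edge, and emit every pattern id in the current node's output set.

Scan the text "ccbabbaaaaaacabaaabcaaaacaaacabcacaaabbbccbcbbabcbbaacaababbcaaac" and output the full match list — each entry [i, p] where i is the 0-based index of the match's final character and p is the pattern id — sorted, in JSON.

Build automaton:
Trie nodes:
  n0 'ε': a→15 b→2 c→1
  n1 'c': a→5 b→12  ←P0
  n2 'b': b→3 c→8
  n3 'bb': a→4
  n4 'bba': ·  ←P1
  n5 'ca': a→6
  n6 'caa': a→7
  n7 'caaa': ·  ←P2
  n8 'bc': b→9
  n9 'bcb': b→10
  n10 'bcbb': a→11
  n11 'bcbba': ·  ←P3
  n12 'cb': a→13
  n13 'cba': c→14
  n14 'cbac': ·  ←P4
  n15 'a': a→16
  n16 'aa': ·  ←P5

BFS fail/out derivation:
  fail(1) 'c': from fail(0)=0 chase 'c': 0 ⇒ 0;  out={0}∪out(0)={0}
  fail(2) 'b': from fail(0)=0 chase 'b': 0 ⇒ 0;  out=∅∪out(0)=∅
  fail(15) 'a': from fail(0)=0 chase 'a': 0 ⇒ 0;  out=∅∪out(0)=∅
  fail(3) 'bb': from fail(2)=0 chase 'b': 0 ⇒ 2;  out=∅∪out(2)=∅
  fail(5) 'ca': from fail(1)=0 chase 'a': 0 ⇒ 15;  out=∅∪out(15)=∅
  fail(8) 'bc': from fail(2)=0 chase 'c': 0 ⇒ 1;  out=∅∪out(1)={0}
  fail(12) 'cb': from fail(1)=0 chase 'b': 0 ⇒ 2;  out=∅∪out(2)=∅
  fail(16) 'aa': from fail(15)=0 chase 'a': 0 ⇒ 15;  out={5}∪out(15)={5}
  fail(4) 'bba': from fail(3)=2 chase 'a': 2→0 ⇒ 15;  out={1}∪out(15)={1}
  fail(6) 'caa': from fail(5)=15 chase 'a': 15 ⇒ 16;  out=∅∪out(16)={5}
  fail(9) 'bcb': from fail(8)=1 chase 'b': 1 ⇒ 12;  out=∅∪out(12)=∅
  fail(13) 'cba': from fail(12)=2 chase 'a': 2→0 ⇒ 15;  out=∅∪out(15)=∅
  fail(7) 'caaa': from fail(6)=16 chase 'a': 16→15 ⇒ 16;  out={2}∪out(16)={2,5}
  fail(10) 'bcbb': from fail(9)=12 chase 'b': 12→2 ⇒ 3;  out=∅∪out(3)=∅
  fail(14) 'cbac': from fail(13)=15 chase 'c': 15→0 ⇒ 1;  out={4}∪out(1)={0,4}
  fail(11) 'bcbba': from fail(10)=3 chase 'a': 3 ⇒ 4;  out={3}∪out(4)={1,3}

Run:
i=0 'c': node 0→1  ** P0@[0:0]
i=1 'c': node 1→1 (via fail)  ** P0@[1:1]
i=2 'b': node 1→12
i=3 'a': node 12→13
i=4 'b': node 13→2 (via fail)
i=5 'b': node 2→3
i=6 'a': node 3→4  ** P1@[4:6]
i=7 'a': node 4→16 (via fail)  ** P5@[6:7]
i=8 'a': node 16→16 (via fail)  ** P5@[7:8]
i=9 'a': node 16→16 (via fail)  ** P5@[8:9]
i=10 'a': node 16→16 (via fail)  ** P5@[9:10]
i=11 'a': node 16→16 (via fail)  ** P5@[10:11]
i=12 'c': node 16→1 (via fail)  ** P0@[12:12]
i=13 'a': node 1→5
i=14 'b': node 5→2 (via fail)
i=15 'a': node 2→15 (via fail)
i=16 'a': node 15→16  ** P5@[15:16]
i=17 'a': node 16→16 (via fail)  ** P5@[16:17]
i=18 'b': node 16→2 (via fail)
i=19 'c': node 2→8  ** P0@[19:19]
i=20 'a': node 8→5 (via fail)
i=21 'a': node 5→6  ** P5@[20:21]
i=22 'a': node 6→7  ** P2@[19:22],P5@[21:22]
i=23 'a': node 7→16 (via fail)  ** P5@[22:23]
i=24 'c': node 16→1 (via fail)  ** P0@[24:24]
i=25 'a': node 1→5
i=26 'a': node 5→6  ** P5@[25:26]
i=27 'a': node 6→7  ** P2@[24:27],P5@[26:27]
i=28 'c': node 7→1 (via fail)  ** P0@[28:28]
i=29 'a': node 1→5
i=30 'b': node 5→2 (via fail)
i=31 'c': node 2→8  ** P0@[31:31]
i=32 'a': node 8→5 (via fail)
i=33 'c': node 5→1 (via fail)  ** P0@[33:33]
i=34 'a': node 1→5
i=35 'a': node 5→6  ** P5@[34:35]
i=36 'a': node 6→7  ** P2@[33:36],P5@[35:36]
i=37 'b': node 7→2 (via fail)
i=38 'b': node 2→3
i=39 'b': node 3→3 (via fail)
i=40 'c': node 3→8 (via fail)  ** P0@[40:40]
i=41 'c': node 8→1 (via fail)  ** P0@[41:41]
i=42 'b': node 1→12
i=43 'c': node 12→8 (via fail)  ** P0@[43:43]
i=44 'b': node 8→9
i=45 'b': node 9→10
i=46 'a': node 10→11  ** P1@[44:46],P3@[42:46]
i=47 'b': node 11→2 (via fail)
i=48 'c': node 2→8  ** P0@[48:48]
i=49 'b': node 8→9
i=50 'b': node 9→10
i=51 'a': node 10→11  ** P1@[49:51],P3@[47:51]
i=52 'a': node 11→16 (via fail)  ** P5@[51:52]
i=53 'c': node 16→1 (via fail)  ** P0@[53:53]
i=54 'a': node 1→5
i=55 'a': node 5→6  ** P5@[54:55]
i=56 'b': node 6→2 (via fail)
i=57 'a': node 2→15 (via fail)
i=58 'b': node 15→2 (via fail)
i=59 'b': node 2→3
i=60 'c': node 3→8 (via fail)  ** P0@[60:60]
i=61 'a': node 8→5 (via fail)
i=62 'a': node 5→6  ** P5@[61:62]
i=63 'a': node 6→7  ** P2@[60:63],P5@[62:63]
i=64 'c': node 7→1 (via fail)  ** P0@[64:64]

Matches: [[0,0],[1,0],[6,1],[7,5],[8,5],[9,5],[10,5],[11,5],[12,0],[16,5],[17,5],[19,0],[21,5],[22,2],[22,5],[23,5],[24,0],[26,5],[27,2],[27,5],[28,0],[31,0],[33,0],[35,5],[36,2],[36,5],[40,0],[41,0],[43,0],[46,1],[46,3],[48,0],[51,1],[51,3],[52,5],[53,0],[55,5],[60,0],[62,5],[63,2],[63,5],[64,0]]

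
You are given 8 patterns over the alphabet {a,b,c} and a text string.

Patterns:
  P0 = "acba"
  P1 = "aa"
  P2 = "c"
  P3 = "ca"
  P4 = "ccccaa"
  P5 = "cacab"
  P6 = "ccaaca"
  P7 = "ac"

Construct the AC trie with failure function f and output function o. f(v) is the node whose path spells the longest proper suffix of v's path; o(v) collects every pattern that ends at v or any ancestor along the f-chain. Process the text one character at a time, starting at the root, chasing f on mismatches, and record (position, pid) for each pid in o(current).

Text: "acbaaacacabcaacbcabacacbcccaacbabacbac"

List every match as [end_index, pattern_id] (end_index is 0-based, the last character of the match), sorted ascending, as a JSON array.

Build automaton:
Trie (insert patterns):
  n0 'ε': a→1 c→6
  n1 'a': a→5 c→2
  n2 'ac': b→3  ←P7
  n3 'acb': a→4
  n4 'acba': ·  ←P0
  n5 'aa': ·  ←P1
  n6 'c': a→7 c→8  ←P2
  n7 'ca': c→13  ←P3
  n8 'cc': a→16 c→9
  n9 'ccc': c→10
  n10 'cccc': a→11
  n11 'cccca': a→12
  n12 'ccccaa': ·  ←P4
  n13 'cac': a→14
  n14 'caca': b→15
  n15 'cacab': ·  ←P5
  n16 'cca': a→17
  n17 'ccaa': c→18
  n18 'ccaac': a→19
  n19 'ccaaca': ·  ←P6

Failure links (BFS by depth):
  fail(1) 'a': from fail(0)=0 chase 'a': 0 ⇒ 0;  out=∅∪out(0)=∅
  fail(6) 'c': from fail(0)=0 chase 'c': 0 ⇒ 0;  out={2}∪out(0)={2}
  fail(2) 'ac': from fail(1)=0 chase 'c': 0 ⇒ 6;  out={7}∪out(6)={2,7}
  fail(5) 'aa': from fail(1)=0 chase 'a': 0 ⇒ 1;  out={1}∪out(1)={1}
  fail(7) 'ca': from fail(6)=0 chase 'a': 0 ⇒ 1;  out={3}∪out(1)={3}
  fail(8) 'cc': from fail(6)=0 chase 'c': 0 ⇒ 6;  out=∅∪out(6)={2}
  fail(3) 'acb': from fail(2)=6 chase 'b': 6→0 ⇒ 0;  out=∅∪out(0)=∅
  fail(9) 'ccc': from fail(8)=6 chase 'c': 6 ⇒ 8;  out=∅∪out(8)={2}
  fail(13) 'cac': from fail(7)=1 chase 'c': 1 ⇒ 2;  out=∅∪out(2)={2,7}
  fail(16) 'cca': from fail(8)=6 chase 'a': 6 ⇒ 7;  out=∅∪out(7)={3}
  fail(4) 'acba': from fail(3)=0 chase 'a': 0 ⇒ 1;  out={0}∪out(1)={0}
  fail(10) 'cccc': from fail(9)=8 chase 'c': 8 ⇒ 9;  out=∅∪out(9)={2}
  fail(14) 'caca': from fail(13)=2 chase 'a': 2→6 ⇒ 7;  out=∅∪out(7)={3}
  fail(17) 'ccaa': from fail(16)=7 chase 'a': 7→1 ⇒ 5;  out=∅∪out(5)={1}
  fail(11) 'cccca': from fail(10)=9 chase 'a': 9→8 ⇒ 16;  out=∅∪out(16)={3}
  fail(15) 'cacab': from fail(14)=7 chase 'b': 7→1→0 ⇒ 0;  out={5}∪out(0)={5}
  fail(18) 'ccaac': from fail(17)=5 chase 'c': 5→1 ⇒ 2;  out=∅∪out(2)={2,7}
  fail(12) 'ccccaa': from fail(11)=16 chase 'a': 16 ⇒ 17;  out={4}∪out(17)={1,4}
  fail(19) 'ccaaca': from fail(18)=2 chase 'a': 2→6 ⇒ 7;  out={6}∪out(7)={3,6}

Text stream:
pos 0 'a': at 1
pos 1 'c': at 2  ** P2@[1:1],P7@[0:1]
pos 2 'b': at 3
pos 3 'a': at 4  ** P0@[0:3]
pos 4 'a': at 5 (fail-walked)  ** P1@[3:4]
pos 5 'a': at 5 (fail-walked)  ** P1@[4:5]
pos 6 'c': at 2 (fail-walked)  ** P2@[6:6],P7@[5:6]
pos 7 'a': at 7 (fail-walked)  ** P3@[6:7]
pos 8 'c': at 13  ** P2@[8:8],P7@[7:8]
pos 9 'a': at 14  ** P3@[8:9]
pos 10 'b': at 15  ** P5@[6:10]
pos 11 'c': at 6 (fail-walked)  ** P2@[11:11]
pos 12 'a': at 7  ** P3@[11:12]
pos 13 'a': at 5 (fail-walked)  ** P1@[12:13]
pos 14 'c': at 2 (fail-walked)  ** P2@[14:14],P7@[13:14]
pos 15 'b': at 3
pos 16 'c': at 6 (fail-walked)  ** P2@[16:16]
pos 17 'a': at 7  ** P3@[16:17]
pos 18 'b': at 0 (fail-walked)
pos 19 'a': at 1
pos 20 'c': at 2  ** P2@[20:20],P7@[19:20]
pos 21 'a': at 7 (fail-walked)  ** P3@[20:21]
pos 22 'c': at 13  ** P2@[22:22],P7@[21:22]
pos 23 'b': at 3 (fail-walked)
pos 24 'c': at 6 (fail-walked)  ** P2@[24:24]
pos 25 'c': at 8  ** P2@[25:25]
pos 26 'c': at 9  ** P2@[26:26]
pos 27 'a': at 16 (fail-walked)  ** P3@[26:27]
pos 28 'a': at 17  ** P1@[27:28]
pos 29 'c': at 18  ** P2@[29:29],P7@[28:29]
pos 30 'b': at 3 (fail-walked)
pos 31 'a': at 4  ** P0@[28:31]
pos 32 'b': at 0 (fail-walked)
pos 33 'a': at 1
pos 34 'c': at 2  ** P2@[34:34],P7@[33:34]
pos 35 'b': at 3
pos 36 'a': at 4  ** P0@[33:36]
pos 37 'c': at 2 (fail-walked)  ** P2@[37:37],P7@[36:37]

All matches (sorted): [[1,2],[1,7],[3,0],[4,1],[5,1],[6,2],[6,7],[7,3],[8,2],[8,7],[9,3],[10,5],[11,2],[12,3],[13,1],[14,2],[14,7],[16,2],[17,3],[20,2],[20,7],[21,3],[22,2],[22,7],[24,2],[25,2],[26,2],[27,3],[28,1],[29,2],[29,7],[31,0],[34,2],[34,7],[36,0],[37,2],[37,7]]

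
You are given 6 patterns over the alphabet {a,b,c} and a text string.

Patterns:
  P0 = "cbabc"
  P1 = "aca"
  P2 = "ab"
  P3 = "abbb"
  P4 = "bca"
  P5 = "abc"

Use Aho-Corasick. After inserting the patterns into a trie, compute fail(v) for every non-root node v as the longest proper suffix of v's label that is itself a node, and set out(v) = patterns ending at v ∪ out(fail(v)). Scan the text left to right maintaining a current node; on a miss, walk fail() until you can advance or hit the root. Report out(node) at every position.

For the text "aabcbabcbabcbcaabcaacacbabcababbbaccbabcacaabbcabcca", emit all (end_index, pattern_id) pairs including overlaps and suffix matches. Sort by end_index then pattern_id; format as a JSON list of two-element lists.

Build:
Trie (insert patterns):
  n0 'ε': a→6 b→12 c→1
  n1 'c': b→2
  n2 'cb': a→3
  n3 'cba': b→4
  n4 'cbab': c→5
  n5 'cbabc': ·  [P0 ends]
  n6 'a': b→9 c→7
  n7 'ac': a→8
  n8 'aca': ·  [P1 ends]
  n9 'ab': b→10 c→15  [P2 ends]
  n10 'abb': b→11
  n11 'abbb': ·  [P3 ends]
  n12 'b': c→13
  n13 'bc': a→14
  n14 'bca': ·  [P4 ends]
  n15 'abc': ·  [P5 ends]

Failure links (BFS by depth):
  n1('c'): parent n0 fail=0; on 'c' 0 → fail=0;  out ∅∪∅=∅
  n6('a'): parent n0 fail=0; on 'a' 0 → fail=0;  out ∅∪∅=∅
  n12('b'): parent n0 fail=0; on 'b' 0 → fail=0;  out ∅∪∅=∅
  n2('cb'): parent n1 fail=0; on 'b' 0 → fail=12;  out ∅∪∅=∅
  n7('ac'): parent n6 fail=0; on 'c' 0 → fail=1;  out ∅∪∅=∅
  n9('ab'): parent n6 fail=0; on 'b' 0 → fail=12;  out {2}∪∅={2}
  n13('bc'): parent n12 fail=0; on 'c' 0 → fail=1;  out ∅∪∅=∅
  n3('cba'): parent n2 fail=12; on 'a' 12→0 → fail=6;  out ∅∪∅=∅
  n8('aca'): parent n7 fail=1; on 'a' 1→0 → fail=6;  out {1}∪∅={1}
  n10('abb'): parent n9 fail=12; on 'b' 12→0 → fail=12;  out ∅∪∅=∅
  n14('bca'): parent n13 fail=1; on 'a' 1→0 → fail=6;  out {4}∪∅={4}
  n15('abc'): parent n9 fail=12; on 'c' 12 → fail=13;  out {5}∪∅={5}
  n4('cbab'): parent n3 fail=6; on 'b' 6 → fail=9;  out ∅∪{2}={2}
  n11('abbb'): parent n10 fail=12; on 'b' 12→0 → fail=12;  out {3}∪∅={3}
  n5('cbabc'): parent n4 fail=9; on 'c' 9 → fail=15;  out {0}∪{5}={0,5}

Run:
[0] read 'a'  n0⇒n6
[1] read 'a'  n6⇒n6 (via fail)
[2] read 'b'  n6⇒n9  ** P2@[1:2]
[3] read 'c'  n9⇒n15  ** P5@[1:3]
[4] read 'b'  n15⇒n2 (via fail)
[5] read 'a'  n2⇒n3
[6] read 'b'  n3⇒n4  ** P2@[5:6]
[7] read 'c'  n4⇒n5  ** P0@[3:7],P5@[5:7]
[8] read 'b'  n5⇒n2 (via fail)
[9] read 'a'  n2⇒n3
[10] read 'b'  n3⇒n4  ** P2@[9:10]
[11] read 'c'  n4⇒n5  ** P0@[7:11],P5@[9:11]
[12] read 'b'  n5⇒n2 (via fail)
[13] read 'c'  n2⇒n13 (via fail)
[14] read 'a'  n13⇒n14  ** P4@[12:14]
[15] read 'a'  n14⇒n6 (via fail)
[16] read 'b'  n6⇒n9  ** P2@[15:16]
[17] read 'c'  n9⇒n15  ** P5@[15:17]
[18] read 'a'  n15⇒n14 (via fail)  ** P4@[16:18]
[19] read 'a'  n14⇒n6 (via fail)
[20] read 'c'  n6⇒n7
[21] read 'a'  n7⇒n8  ** P1@[19:21]
[22] read 'c'  n8⇒n7 (via fail)
[23] read 'b'  n7⇒n2 (via fail)
[24] read 'a'  n2⇒n3
[25] read 'b'  n3⇒n4  ** P2@[24:25]
[26] read 'c'  n4⇒n5  ** P0@[22:26],P5@[24:26]
[27] read 'a'  n5⇒n14 (via fail)  ** P4@[25:27]
[28] read 'b'  n14⇒n9 (via fail)  ** P2@[27:28]
[29] read 'a'  n9⇒n6 (via fail)
[30] read 'b'  n6⇒n9  ** P2@[29:30]
[31] read 'b'  n9⇒n10
[32] read 'b'  n10⇒n11  ** P3@[29:32]
[33] read 'a'  n11⇒n6 (via fail)
[34] read 'c'  n6⇒n7
[35] read 'c'  n7⇒n1 (via fail)
[36] read 'b'  n1⇒n2
[37] read 'a'  n2⇒n3
[38] read 'b'  n3⇒n4  ** P2@[37:38]
[39] read 'c'  n4⇒n5  ** P0@[35:39],P5@[37:39]
[40] read 'a'  n5⇒n14 (via fail)  ** P4@[38:40]
[41] read 'c'  n14⇒n7 (via fail)
[42] read 'a'  n7⇒n8  ** P1@[40:42]
[43] read 'a'  n8⇒n6 (via fail)
[44] read 'b'  n6⇒n9  ** P2@[43:44]
[45] read 'b'  n9⇒n10
[46] read 'c'  n10⇒n13 (via fail)
[47] read 'a'  n13⇒n14  ** P4@[45:47]
[48] read 'b'  n14⇒n9 (via fail)  ** P2@[47:48]
[49] read 'c'  n9⇒n15  ** P5@[47:49]
[50] read 'c'  n15⇒n1 (via fail)
[51] read 'a'  n1⇒n6 (via fail)

Matches: [[2,2],[3,5],[6,2],[7,0],[7,5],[10,2],[11,0],[11,5],[14,4],[16,2],[17,5],[18,4],[21,1],[25,2],[26,0],[26,5],[27,4],[28,2],[30,2],[32,3],[38,2],[39,0],[39,5],[40,4],[42,1],[44,2],[47,4],[48,2],[49,5]]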